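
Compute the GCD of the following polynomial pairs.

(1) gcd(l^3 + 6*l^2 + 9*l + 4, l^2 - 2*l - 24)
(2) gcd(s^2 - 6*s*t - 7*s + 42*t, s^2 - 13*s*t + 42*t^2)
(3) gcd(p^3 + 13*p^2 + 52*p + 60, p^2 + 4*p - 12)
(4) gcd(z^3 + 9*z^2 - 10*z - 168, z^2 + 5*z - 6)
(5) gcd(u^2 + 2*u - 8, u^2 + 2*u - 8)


(1) = gcd((l + 1)^2*(l + 4), (l - 6)*(l + 4)) = l + 4
(2) = s - 6*t
(3) = gcd((p + 2)*(p + 5)*(p + 6), (p - 2)*(p + 6)) = p + 6
(4) = gcd((z - 4)*(z + 6)*(z + 7), (z - 1)*(z + 6)) = z + 6
(5) = gcd((u - 2)*(u + 4), (u - 2)*(u + 4)) = u^2 + 2*u - 8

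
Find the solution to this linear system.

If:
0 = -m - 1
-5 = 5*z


Then:
m = -1
z = -1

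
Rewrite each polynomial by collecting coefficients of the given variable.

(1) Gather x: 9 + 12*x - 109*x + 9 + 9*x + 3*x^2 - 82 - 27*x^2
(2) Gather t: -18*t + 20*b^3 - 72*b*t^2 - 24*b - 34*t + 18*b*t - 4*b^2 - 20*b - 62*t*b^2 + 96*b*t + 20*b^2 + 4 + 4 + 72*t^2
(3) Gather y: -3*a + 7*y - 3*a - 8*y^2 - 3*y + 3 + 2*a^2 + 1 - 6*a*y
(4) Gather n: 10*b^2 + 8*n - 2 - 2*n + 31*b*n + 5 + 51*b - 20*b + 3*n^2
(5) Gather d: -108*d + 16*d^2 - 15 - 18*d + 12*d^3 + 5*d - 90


(1) = -24*x^2 - 88*x - 64
(2) = 20*b^3 + 16*b^2 - 44*b + t^2*(72 - 72*b) + t*(-62*b^2 + 114*b - 52) + 8
(3) = 2*a^2 - 6*a - 8*y^2 + y*(4 - 6*a) + 4
(4) = 10*b^2 + 31*b + 3*n^2 + n*(31*b + 6) + 3
(5) = 12*d^3 + 16*d^2 - 121*d - 105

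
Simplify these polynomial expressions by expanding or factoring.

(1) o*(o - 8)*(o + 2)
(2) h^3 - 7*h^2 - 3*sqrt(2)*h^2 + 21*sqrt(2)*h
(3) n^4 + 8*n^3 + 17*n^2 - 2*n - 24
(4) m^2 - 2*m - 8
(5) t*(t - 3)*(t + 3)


(1) = o^3 - 6*o^2 - 16*o
(2) = h*(h - 7)*(h - 3*sqrt(2))
(3) = (n - 1)*(n + 2)*(n + 3)*(n + 4)
(4) = (m - 4)*(m + 2)
(5) = t^3 - 9*t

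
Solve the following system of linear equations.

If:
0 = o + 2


Then:
o = -2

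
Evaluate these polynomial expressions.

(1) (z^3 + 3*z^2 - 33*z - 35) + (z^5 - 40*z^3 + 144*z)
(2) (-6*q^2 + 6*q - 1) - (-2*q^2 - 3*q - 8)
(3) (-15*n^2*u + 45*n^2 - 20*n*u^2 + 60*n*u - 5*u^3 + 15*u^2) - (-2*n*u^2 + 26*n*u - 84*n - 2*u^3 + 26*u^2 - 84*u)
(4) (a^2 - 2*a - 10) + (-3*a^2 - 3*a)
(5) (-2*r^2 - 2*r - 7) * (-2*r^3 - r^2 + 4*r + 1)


(1) = z^5 - 39*z^3 + 3*z^2 + 111*z - 35
(2) = -4*q^2 + 9*q + 7
(3) = -15*n^2*u + 45*n^2 - 18*n*u^2 + 34*n*u + 84*n - 3*u^3 - 11*u^2 + 84*u
(4) = -2*a^2 - 5*a - 10
(5) = 4*r^5 + 6*r^4 + 8*r^3 - 3*r^2 - 30*r - 7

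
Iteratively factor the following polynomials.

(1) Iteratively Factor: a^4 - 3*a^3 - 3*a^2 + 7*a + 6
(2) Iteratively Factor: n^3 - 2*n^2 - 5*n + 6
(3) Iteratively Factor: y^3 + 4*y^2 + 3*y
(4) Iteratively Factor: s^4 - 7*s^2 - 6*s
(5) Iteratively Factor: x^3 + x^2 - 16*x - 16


(1) = (a + 1)*(a^3 - 4*a^2 + a + 6) = (a + 1)^2*(a^2 - 5*a + 6) = (a - 2)*(a + 1)^2*(a - 3)
(2) = (n - 3)*(n^2 + n - 2) = (n - 3)*(n + 2)*(n - 1)
(3) = (y)*(y^2 + 4*y + 3) = y*(y + 1)*(y + 3)
(4) = (s - 3)*(s^3 + 3*s^2 + 2*s) = (s - 3)*(s + 2)*(s^2 + s) = s*(s - 3)*(s + 2)*(s + 1)
(5) = (x + 1)*(x^2 - 16) = (x + 1)*(x + 4)*(x - 4)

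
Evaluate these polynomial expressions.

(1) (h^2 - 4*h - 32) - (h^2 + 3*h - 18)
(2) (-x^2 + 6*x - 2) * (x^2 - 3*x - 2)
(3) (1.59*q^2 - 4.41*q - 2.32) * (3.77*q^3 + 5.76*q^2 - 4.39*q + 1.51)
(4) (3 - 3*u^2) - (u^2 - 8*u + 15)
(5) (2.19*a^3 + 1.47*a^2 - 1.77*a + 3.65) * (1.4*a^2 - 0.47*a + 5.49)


(1) = -7*h - 14
(2) = -x^4 + 9*x^3 - 18*x^2 - 6*x + 4
(3) = 5.9943*q^5 - 7.4673*q^4 - 41.1281*q^3 + 8.3976*q^2 + 3.5257*q - 3.5032
(4) = -4*u^2 + 8*u - 12
(5) = 3.066*a^5 + 1.0287*a^4 + 8.8542*a^3 + 14.0122*a^2 - 11.4328*a + 20.0385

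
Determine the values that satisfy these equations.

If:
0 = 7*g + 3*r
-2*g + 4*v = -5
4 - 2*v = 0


Then:
g = 13/2
r = -91/6
v = 2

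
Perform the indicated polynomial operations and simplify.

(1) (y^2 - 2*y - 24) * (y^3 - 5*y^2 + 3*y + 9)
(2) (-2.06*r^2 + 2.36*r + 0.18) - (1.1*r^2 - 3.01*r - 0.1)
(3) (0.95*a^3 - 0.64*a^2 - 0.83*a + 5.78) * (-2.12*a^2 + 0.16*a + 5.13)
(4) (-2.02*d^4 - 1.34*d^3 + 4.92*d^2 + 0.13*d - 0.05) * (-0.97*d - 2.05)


(1) = y^5 - 7*y^4 - 11*y^3 + 123*y^2 - 90*y - 216
(2) = -3.16*r^2 + 5.37*r + 0.28
(3) = -2.014*a^5 + 1.5088*a^4 + 6.5307*a^3 - 15.6696*a^2 - 3.3331*a + 29.6514
(4) = 1.9594*d^5 + 5.4408*d^4 - 2.0254*d^3 - 10.2121*d^2 - 0.218*d + 0.1025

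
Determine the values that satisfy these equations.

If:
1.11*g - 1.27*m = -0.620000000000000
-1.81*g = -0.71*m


Then:
g = 0.29
m = 0.74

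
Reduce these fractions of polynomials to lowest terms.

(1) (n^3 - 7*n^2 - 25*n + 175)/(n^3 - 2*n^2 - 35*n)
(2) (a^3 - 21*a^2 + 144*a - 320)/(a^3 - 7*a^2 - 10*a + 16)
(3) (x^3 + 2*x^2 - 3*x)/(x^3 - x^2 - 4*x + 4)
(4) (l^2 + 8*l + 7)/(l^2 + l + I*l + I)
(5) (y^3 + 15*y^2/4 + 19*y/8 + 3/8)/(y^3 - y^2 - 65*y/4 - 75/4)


(1) = (n - 5)/n
(2) = (a^2 - 13*a + 40)/(a^2 + a - 2)
(3) = (x^2 + 3*x)/(x^2 - 4)
(4) = (l + 7)/(l + I)
(5) = (8*y^3 + 30*y^2 + 19*y + 3)/(8*y^3 - 8*y^2 - 130*y - 150)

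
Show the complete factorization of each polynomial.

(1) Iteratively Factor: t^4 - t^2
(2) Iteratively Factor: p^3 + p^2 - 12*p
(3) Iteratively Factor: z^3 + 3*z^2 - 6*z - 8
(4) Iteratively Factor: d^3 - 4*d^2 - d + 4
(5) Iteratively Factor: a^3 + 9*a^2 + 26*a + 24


(1) = (t)*(t^3 - t) = t*(t - 1)*(t^2 + t) = t*(t - 1)*(t + 1)*(t)
(2) = (p - 3)*(p^2 + 4*p) = (p - 3)*(p + 4)*(p)
(3) = (z - 2)*(z^2 + 5*z + 4) = (z - 2)*(z + 4)*(z + 1)
(4) = (d - 1)*(d^2 - 3*d - 4) = (d - 4)*(d - 1)*(d + 1)
(5) = (a + 4)*(a^2 + 5*a + 6) = (a + 2)*(a + 4)*(a + 3)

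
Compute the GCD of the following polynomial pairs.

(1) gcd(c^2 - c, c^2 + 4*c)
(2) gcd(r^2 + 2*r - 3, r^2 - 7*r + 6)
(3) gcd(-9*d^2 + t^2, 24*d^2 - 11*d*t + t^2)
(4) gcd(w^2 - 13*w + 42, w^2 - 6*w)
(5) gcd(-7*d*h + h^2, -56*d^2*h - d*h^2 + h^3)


(1) = c
(2) = gcd((r - 1)*(r + 3), (r - 6)*(r - 1)) = r - 1
(3) = -3*d + t
(4) = gcd((w - 7)*(w - 6), w*(w - 6)) = w - 6
(5) = gcd(h*(-7*d + h), h*(-8*d + h)*(7*d + h)) = h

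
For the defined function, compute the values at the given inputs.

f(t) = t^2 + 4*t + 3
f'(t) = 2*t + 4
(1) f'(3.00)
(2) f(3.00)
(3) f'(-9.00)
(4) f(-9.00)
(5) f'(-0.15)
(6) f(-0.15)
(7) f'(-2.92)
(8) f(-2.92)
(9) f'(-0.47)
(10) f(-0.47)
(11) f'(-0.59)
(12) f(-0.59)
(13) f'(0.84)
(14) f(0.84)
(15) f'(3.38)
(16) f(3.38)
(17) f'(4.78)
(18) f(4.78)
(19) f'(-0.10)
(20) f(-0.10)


(1) = 10.00
(2) = 24.00
(3) = -14.00
(4) = 48.00
(5) = 3.70
(6) = 2.42
(7) = -1.84
(8) = -0.15
(9) = 3.06
(10) = 1.34
(11) = 2.82
(12) = 0.99
(13) = 5.68
(14) = 7.07
(15) = 10.76
(16) = 27.94
(17) = 13.56
(18) = 44.97
(19) = 3.80
(20) = 2.61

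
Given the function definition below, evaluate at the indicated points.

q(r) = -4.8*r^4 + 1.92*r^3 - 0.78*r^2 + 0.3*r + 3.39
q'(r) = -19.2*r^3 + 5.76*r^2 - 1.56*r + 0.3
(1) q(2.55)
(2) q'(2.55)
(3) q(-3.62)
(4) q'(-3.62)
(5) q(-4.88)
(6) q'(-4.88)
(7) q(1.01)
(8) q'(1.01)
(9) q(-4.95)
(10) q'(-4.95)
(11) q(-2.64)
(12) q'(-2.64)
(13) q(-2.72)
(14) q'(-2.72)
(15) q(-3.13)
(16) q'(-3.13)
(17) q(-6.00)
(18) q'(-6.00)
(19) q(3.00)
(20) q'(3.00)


(1) = -172.04
(2) = -284.59
(3) = -923.28
(4) = 992.24
(5) = -2961.98
(6) = 2376.40
(7) = -0.12
(8) = -15.18
(9) = -3131.87
(10) = 2477.87
(11) = -271.33
(12) = 397.84
(13) = -304.57
(14) = 433.53
(15) = -524.77
(16) = 650.37
(17) = -6662.01
(18) = 4364.22
(19) = -339.69
(20) = -470.94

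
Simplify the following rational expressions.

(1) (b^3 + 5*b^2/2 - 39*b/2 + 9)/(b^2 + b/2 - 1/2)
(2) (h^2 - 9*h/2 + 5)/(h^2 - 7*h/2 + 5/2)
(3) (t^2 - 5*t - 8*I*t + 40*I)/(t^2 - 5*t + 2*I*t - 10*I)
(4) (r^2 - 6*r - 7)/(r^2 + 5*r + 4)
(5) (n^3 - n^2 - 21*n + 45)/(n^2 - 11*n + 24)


(1) = (b^2 + 3*b - 18)/(b + 1)
(2) = (h - 2)/(h - 1)
(3) = (t - 8*I)/(t + 2*I)
(4) = (r - 7)/(r + 4)
(5) = (n^2 + 2*n - 15)/(n - 8)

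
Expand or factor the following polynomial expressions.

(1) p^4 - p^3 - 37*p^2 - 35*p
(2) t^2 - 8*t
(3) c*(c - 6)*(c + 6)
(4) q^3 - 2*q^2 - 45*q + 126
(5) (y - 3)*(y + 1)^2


(1) = p*(p - 7)*(p + 1)*(p + 5)
(2) = t*(t - 8)
(3) = c^3 - 36*c
(4) = (q - 6)*(q - 3)*(q + 7)
(5) = y^3 - y^2 - 5*y - 3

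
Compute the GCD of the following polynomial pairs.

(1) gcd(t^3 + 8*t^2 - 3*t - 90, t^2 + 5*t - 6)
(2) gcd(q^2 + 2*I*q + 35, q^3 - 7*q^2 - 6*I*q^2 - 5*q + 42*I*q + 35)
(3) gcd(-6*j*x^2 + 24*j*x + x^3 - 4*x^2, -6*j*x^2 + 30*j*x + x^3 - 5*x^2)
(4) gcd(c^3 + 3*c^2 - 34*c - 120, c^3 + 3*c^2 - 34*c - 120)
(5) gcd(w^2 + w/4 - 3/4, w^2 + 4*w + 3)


(1) = t + 6
(2) = q - 5*I
(3) = -6*j*x + x^2
(4) = c^3 + 3*c^2 - 34*c - 120
(5) = gcd((w - 3/4)*(w + 1), (w + 1)*(w + 3)) = w + 1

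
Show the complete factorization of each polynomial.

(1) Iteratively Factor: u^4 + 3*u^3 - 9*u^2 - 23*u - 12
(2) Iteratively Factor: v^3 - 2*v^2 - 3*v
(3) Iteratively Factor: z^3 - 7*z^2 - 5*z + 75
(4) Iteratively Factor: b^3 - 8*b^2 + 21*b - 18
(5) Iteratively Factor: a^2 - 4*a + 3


(1) = (u - 3)*(u^3 + 6*u^2 + 9*u + 4) = (u - 3)*(u + 1)*(u^2 + 5*u + 4) = (u - 3)*(u + 1)^2*(u + 4)
(2) = (v - 3)*(v^2 + v) = v*(v - 3)*(v + 1)
(3) = (z - 5)*(z^2 - 2*z - 15) = (z - 5)*(z + 3)*(z - 5)
(4) = (b - 3)*(b^2 - 5*b + 6) = (b - 3)*(b - 2)*(b - 3)
(5) = (a - 1)*(a - 3)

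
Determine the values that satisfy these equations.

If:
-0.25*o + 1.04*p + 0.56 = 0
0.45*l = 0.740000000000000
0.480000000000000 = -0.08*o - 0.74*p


Then:
l = 1.64
o = -0.32
p = -0.61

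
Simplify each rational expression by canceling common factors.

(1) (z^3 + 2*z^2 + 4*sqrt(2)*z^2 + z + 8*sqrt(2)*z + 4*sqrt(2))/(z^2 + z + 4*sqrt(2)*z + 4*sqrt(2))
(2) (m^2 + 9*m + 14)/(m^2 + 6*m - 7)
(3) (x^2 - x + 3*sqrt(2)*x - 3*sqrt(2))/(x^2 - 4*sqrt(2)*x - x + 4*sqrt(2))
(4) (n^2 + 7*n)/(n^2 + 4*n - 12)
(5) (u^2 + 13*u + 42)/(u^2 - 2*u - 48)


(1) = z + 1
(2) = (m + 2)/(m - 1)
(3) = (x + 3*sqrt(2))/(x - 4*sqrt(2))
(4) = (n^2 + 7*n)/(n^2 + 4*n - 12)
(5) = (u + 7)/(u - 8)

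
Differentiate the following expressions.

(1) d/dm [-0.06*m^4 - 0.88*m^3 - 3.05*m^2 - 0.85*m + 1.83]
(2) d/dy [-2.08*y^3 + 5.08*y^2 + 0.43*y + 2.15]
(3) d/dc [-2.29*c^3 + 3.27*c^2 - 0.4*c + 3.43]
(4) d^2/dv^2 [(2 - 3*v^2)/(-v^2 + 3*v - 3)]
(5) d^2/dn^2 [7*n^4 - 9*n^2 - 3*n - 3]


(1) = -0.24*m^3 - 2.64*m^2 - 6.1*m - 0.85
(2) = -6.24*y^2 + 10.16*y + 0.43
(3) = -6.87*c^2 + 6.54*c - 0.4
(4) = 6*(3*v^3 - 11*v^2 + 6*v + 5)/(v^6 - 9*v^5 + 36*v^4 - 81*v^3 + 108*v^2 - 81*v + 27)
(5) = 84*n^2 - 18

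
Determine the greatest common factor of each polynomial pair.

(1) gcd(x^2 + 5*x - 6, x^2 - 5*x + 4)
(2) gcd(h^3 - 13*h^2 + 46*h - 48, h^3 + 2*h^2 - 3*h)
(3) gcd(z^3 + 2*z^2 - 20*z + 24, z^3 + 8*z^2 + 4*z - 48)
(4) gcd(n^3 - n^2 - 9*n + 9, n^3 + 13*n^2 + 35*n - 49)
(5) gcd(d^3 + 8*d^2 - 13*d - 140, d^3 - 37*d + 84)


(1) = x - 1
(2) = gcd((h - 8)*(h - 3)*(h - 2), h*(h - 1)*(h + 3)) = 1
(3) = gcd((z - 2)^2*(z + 6), (z - 2)*(z + 4)*(z + 6)) = z^2 + 4*z - 12
(4) = gcd((n - 3)*(n - 1)*(n + 3), (n - 1)*(n + 7)^2) = n - 1
(5) = d^2 + 3*d - 28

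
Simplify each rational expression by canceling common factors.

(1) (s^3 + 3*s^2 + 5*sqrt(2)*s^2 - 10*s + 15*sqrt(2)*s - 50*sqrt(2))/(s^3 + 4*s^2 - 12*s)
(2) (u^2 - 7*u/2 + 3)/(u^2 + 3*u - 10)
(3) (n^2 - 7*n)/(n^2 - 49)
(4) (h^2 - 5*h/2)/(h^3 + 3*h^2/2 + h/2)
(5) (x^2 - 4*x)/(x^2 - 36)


(1) = (s^2 + s*(5 + 5*sqrt(2)) + 25*sqrt(2))/(s^2 + 6*s)
(2) = (2*u - 3)/(2*u + 10)
(3) = n/(n + 7)
(4) = (2*h - 5)/(2*h^2 + 3*h + 1)
(5) = (x^2 - 4*x)/(x^2 - 36)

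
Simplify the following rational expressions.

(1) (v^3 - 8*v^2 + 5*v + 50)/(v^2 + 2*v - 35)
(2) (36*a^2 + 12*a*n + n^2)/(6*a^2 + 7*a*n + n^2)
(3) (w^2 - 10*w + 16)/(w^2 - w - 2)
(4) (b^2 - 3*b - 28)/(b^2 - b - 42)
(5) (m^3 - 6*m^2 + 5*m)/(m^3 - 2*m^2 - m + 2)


(1) = (v^2 - 3*v - 10)/(v + 7)
(2) = (6*a + n)/(a + n)
(3) = (w - 8)/(w + 1)
(4) = (b + 4)/(b + 6)
(5) = (m^2 - 5*m)/(m^2 - m - 2)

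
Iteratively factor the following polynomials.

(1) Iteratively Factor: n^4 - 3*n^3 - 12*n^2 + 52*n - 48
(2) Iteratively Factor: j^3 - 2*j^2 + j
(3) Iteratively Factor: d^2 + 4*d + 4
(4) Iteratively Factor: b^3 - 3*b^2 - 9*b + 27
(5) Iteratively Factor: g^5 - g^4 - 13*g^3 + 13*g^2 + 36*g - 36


(1) = (n - 2)*(n^3 - n^2 - 14*n + 24) = (n - 3)*(n - 2)*(n^2 + 2*n - 8) = (n - 3)*(n - 2)*(n + 4)*(n - 2)
(2) = (j - 1)*(j^2 - j) = j*(j - 1)*(j - 1)
(3) = (d + 2)*(d + 2)
(4) = (b + 3)*(b^2 - 6*b + 9) = (b - 3)*(b + 3)*(b - 3)
(5) = (g - 3)*(g^4 + 2*g^3 - 7*g^2 - 8*g + 12) = (g - 3)*(g - 2)*(g^3 + 4*g^2 + g - 6) = (g - 3)*(g - 2)*(g - 1)*(g^2 + 5*g + 6) = (g - 3)*(g - 2)*(g - 1)*(g + 3)*(g + 2)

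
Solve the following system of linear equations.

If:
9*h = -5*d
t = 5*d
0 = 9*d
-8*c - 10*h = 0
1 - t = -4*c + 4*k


Then:
c = 0
d = 0
h = 0
k = 1/4
t = 0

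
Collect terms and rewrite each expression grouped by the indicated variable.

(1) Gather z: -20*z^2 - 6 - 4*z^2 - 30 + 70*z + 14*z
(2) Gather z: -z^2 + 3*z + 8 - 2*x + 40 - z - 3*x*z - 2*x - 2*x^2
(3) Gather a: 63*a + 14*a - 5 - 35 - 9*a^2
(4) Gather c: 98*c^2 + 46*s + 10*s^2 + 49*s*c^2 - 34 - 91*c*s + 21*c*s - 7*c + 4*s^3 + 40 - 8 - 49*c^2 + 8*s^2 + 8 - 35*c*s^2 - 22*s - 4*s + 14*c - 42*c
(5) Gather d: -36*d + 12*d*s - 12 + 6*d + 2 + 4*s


(1) = -24*z^2 + 84*z - 36
(2) = -2*x^2 - 4*x - z^2 + z*(2 - 3*x) + 48
(3) = -9*a^2 + 77*a - 40
(4) = c^2*(49*s + 49) + c*(-35*s^2 - 70*s - 35) + 4*s^3 + 18*s^2 + 20*s + 6
(5) = d*(12*s - 30) + 4*s - 10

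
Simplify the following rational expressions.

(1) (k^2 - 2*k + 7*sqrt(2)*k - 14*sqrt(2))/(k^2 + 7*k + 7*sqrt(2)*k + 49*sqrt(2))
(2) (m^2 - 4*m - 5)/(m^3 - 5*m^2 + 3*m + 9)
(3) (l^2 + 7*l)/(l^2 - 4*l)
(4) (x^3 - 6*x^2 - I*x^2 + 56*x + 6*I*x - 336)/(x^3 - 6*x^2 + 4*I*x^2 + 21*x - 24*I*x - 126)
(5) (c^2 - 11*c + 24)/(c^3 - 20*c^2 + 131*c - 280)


(1) = (k - 2)/(k + 7)
(2) = (m - 5)/(m^2 - 6*m + 9)
(3) = (l + 7)/(l - 4)
(4) = (x - 8*I)/(x - 3*I)
(5) = (c - 3)/(c^2 - 12*c + 35)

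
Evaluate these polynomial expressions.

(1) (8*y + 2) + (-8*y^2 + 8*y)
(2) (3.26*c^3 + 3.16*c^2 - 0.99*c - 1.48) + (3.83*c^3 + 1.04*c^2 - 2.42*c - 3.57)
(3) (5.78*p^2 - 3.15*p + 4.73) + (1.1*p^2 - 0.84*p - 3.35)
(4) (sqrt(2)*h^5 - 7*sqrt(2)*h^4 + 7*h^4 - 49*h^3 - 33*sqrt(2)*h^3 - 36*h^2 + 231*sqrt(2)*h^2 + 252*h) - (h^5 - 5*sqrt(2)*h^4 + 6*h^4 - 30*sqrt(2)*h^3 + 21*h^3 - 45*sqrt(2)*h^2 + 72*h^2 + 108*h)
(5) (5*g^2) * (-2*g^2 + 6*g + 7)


(1) = -8*y^2 + 16*y + 2
(2) = 7.09*c^3 + 4.2*c^2 - 3.41*c - 5.05
(3) = 6.88*p^2 - 3.99*p + 1.38
(4) = -h^5 + sqrt(2)*h^5 - 2*sqrt(2)*h^4 + h^4 - 70*h^3 - 3*sqrt(2)*h^3 - 108*h^2 + 276*sqrt(2)*h^2 + 144*h
(5) = -10*g^4 + 30*g^3 + 35*g^2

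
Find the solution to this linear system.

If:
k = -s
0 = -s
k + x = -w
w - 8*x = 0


Then:
k = 0
s = 0
w = 0
x = 0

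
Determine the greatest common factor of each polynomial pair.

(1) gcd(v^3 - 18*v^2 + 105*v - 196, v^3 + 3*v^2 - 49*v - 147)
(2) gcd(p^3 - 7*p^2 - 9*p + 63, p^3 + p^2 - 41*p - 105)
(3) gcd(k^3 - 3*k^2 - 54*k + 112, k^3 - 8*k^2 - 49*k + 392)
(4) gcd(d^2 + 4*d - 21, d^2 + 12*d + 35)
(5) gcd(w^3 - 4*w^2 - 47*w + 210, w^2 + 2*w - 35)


(1) = v - 7
(2) = gcd((p - 7)*(p - 3)*(p + 3), (p - 7)*(p + 3)*(p + 5)) = p^2 - 4*p - 21
(3) = gcd((k - 8)*(k - 2)*(k + 7), (k - 8)*(k - 7)*(k + 7)) = k^2 - k - 56
(4) = gcd((d - 3)*(d + 7), (d + 5)*(d + 7)) = d + 7
(5) = w^2 + 2*w - 35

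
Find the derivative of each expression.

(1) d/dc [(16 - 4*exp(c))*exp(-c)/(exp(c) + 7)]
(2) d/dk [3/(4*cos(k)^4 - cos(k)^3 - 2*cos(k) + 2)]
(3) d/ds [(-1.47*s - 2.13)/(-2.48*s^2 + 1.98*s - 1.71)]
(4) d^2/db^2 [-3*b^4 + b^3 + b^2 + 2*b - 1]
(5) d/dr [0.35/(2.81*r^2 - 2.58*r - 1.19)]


(1) = 4*(exp(2*c) - 8*exp(c) - 28)*exp(-c)/(exp(2*c) + 14*exp(c) + 49)
(2) = 3*(16*cos(k)^3 - 3*cos(k)^2 - 2)*sin(k)/(4*cos(k)^4 - cos(k)^3 - 2*cos(k) + 2)^2
(3) = (-3.6456*s^2 - 10.5648*s + 6.7311)/(6.1504*s^4 - 9.8208*s^3 + 12.402*s^2 - 6.7716*s + 2.9241)
(4) = -36*b^2 + 6*b + 2
(5) = (0.903 - 1.967*r)/(-2.81*r^2 + 2.58*r + 1.19)^2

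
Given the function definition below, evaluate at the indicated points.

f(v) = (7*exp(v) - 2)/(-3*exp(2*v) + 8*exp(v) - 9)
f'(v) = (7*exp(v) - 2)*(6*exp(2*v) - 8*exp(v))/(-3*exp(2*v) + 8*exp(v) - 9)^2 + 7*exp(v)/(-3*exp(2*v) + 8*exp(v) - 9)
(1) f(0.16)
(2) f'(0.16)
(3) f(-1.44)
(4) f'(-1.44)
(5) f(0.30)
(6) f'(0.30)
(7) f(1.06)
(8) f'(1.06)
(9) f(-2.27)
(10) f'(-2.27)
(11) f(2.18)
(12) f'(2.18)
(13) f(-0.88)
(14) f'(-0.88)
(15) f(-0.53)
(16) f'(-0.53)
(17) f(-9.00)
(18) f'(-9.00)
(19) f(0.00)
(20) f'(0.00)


(1) = -1.66
(2) = -2.69
(3) = 0.05
(4) = -0.22
(5) = -2.03
(6) = -2.50
(7) = -1.67
(8) = 2.27
(9) = 0.16
(10) = -0.07
(11) = -0.35
(12) = 0.44
(13) = -0.15
(14) = -0.52
(15) = -0.40
(16) = -0.97
(17) = 0.22
(18) = -0.00
(19) = -1.25
(20) = -2.38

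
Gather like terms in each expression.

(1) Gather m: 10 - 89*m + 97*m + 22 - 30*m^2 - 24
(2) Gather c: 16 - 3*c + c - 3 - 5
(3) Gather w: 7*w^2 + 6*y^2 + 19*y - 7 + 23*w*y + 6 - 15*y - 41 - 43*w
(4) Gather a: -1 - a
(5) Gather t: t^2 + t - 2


(1) = -30*m^2 + 8*m + 8
(2) = 8 - 2*c
(3) = 7*w^2 + w*(23*y - 43) + 6*y^2 + 4*y - 42
(4) = -a - 1
(5) = t^2 + t - 2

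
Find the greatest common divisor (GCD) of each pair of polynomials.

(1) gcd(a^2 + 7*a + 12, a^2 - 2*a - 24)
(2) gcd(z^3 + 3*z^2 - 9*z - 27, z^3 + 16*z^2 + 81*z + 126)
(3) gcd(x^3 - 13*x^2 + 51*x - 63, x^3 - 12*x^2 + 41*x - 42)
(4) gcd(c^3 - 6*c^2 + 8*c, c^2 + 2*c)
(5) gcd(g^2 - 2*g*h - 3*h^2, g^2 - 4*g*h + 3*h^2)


(1) = a + 4
(2) = gcd((z - 3)*(z + 3)^2, (z + 3)*(z + 6)*(z + 7)) = z + 3
(3) = x^2 - 10*x + 21
(4) = c
(5) = g - 3*h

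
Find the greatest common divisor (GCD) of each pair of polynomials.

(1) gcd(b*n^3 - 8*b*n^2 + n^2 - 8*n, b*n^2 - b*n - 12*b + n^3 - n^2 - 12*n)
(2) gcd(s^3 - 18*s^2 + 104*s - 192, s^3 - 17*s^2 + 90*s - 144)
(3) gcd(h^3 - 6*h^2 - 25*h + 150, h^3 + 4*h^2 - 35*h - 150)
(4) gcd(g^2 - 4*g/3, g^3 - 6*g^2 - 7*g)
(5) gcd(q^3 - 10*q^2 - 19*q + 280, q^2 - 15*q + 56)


(1) = 1
(2) = s^2 - 14*s + 48
(3) = h^2 - h - 30
(4) = g
(5) = gcd((q - 8)*(q - 7)*(q + 5), (q - 8)*(q - 7)) = q^2 - 15*q + 56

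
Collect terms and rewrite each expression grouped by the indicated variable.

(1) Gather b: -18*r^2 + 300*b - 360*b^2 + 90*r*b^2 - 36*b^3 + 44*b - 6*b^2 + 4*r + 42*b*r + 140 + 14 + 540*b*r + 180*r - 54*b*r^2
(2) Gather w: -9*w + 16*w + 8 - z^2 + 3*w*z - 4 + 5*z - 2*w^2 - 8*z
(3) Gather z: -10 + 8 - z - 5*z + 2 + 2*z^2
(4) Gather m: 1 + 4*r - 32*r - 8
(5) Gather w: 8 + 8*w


(1) = -36*b^3 + b^2*(90*r - 366) + b*(-54*r^2 + 582*r + 344) - 18*r^2 + 184*r + 154
(2) = -2*w^2 + w*(3*z + 7) - z^2 - 3*z + 4
(3) = 2*z^2 - 6*z
(4) = -28*r - 7
(5) = 8*w + 8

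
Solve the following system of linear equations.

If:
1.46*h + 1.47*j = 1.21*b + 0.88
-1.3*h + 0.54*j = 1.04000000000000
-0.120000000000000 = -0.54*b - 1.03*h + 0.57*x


Then:
b = 0.722144782083449*x + 0.661355681149381
h = 0.174797881237803*x - 0.230225308563753
j = 0.420809714091008*x + 1.37167981271689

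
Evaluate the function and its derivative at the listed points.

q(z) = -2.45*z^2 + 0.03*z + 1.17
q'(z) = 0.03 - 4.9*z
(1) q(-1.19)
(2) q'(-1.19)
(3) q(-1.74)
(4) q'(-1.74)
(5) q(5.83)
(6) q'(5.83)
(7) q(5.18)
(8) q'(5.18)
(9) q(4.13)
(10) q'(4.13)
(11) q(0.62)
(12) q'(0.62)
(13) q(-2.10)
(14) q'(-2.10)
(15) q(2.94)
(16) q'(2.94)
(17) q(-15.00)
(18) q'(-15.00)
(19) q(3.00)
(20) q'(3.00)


(1) = -2.34
(2) = 5.86
(3) = -6.30
(4) = 8.56
(5) = -81.93
(6) = -28.54
(7) = -64.41
(8) = -25.35
(9) = -40.50
(10) = -20.21
(11) = 0.25
(12) = -3.01
(13) = -9.70
(14) = 10.32
(15) = -19.92
(16) = -14.38
(17) = -550.53
(18) = 73.53
(19) = -20.79
(20) = -14.67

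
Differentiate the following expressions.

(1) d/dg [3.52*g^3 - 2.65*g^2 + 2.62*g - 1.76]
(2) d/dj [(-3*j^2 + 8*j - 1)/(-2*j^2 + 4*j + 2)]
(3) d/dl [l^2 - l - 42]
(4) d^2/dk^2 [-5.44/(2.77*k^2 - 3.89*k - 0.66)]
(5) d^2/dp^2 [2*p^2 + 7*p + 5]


(1) = 10.56*g^2 - 5.3*g + 2.62
(2) = (j^2 - 4*j + 5)/(j^4 - 4*j^3 + 2*j^2 + 4*j + 1)
(3) = 2*l - 1
(4) = (-83.481152*k^2 + 117.235264*k + 5.44*(5.54*k - 3.89)*(11.08*k - 7.78) + 19.890816)/(-2.77*k^2 + 3.89*k + 0.66)^3
(5) = 4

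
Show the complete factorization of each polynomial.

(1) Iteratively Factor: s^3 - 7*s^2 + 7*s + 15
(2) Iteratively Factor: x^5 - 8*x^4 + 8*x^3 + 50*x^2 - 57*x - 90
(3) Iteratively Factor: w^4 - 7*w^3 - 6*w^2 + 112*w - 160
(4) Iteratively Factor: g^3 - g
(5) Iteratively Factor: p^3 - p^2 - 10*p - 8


(1) = (s - 3)*(s^2 - 4*s - 5) = (s - 3)*(s + 1)*(s - 5)
(2) = (x + 1)*(x^4 - 9*x^3 + 17*x^2 + 33*x - 90) = (x - 3)*(x + 1)*(x^3 - 6*x^2 - x + 30) = (x - 3)^2*(x + 1)*(x^2 - 3*x - 10) = (x - 5)*(x - 3)^2*(x + 1)*(x + 2)
(3) = (w - 2)*(w^3 - 5*w^2 - 16*w + 80) = (w - 5)*(w - 2)*(w^2 - 16) = (w - 5)*(w - 2)*(w + 4)*(w - 4)
(4) = (g + 1)*(g^2 - g) = g*(g + 1)*(g - 1)
(5) = (p + 2)*(p^2 - 3*p - 4) = (p + 1)*(p + 2)*(p - 4)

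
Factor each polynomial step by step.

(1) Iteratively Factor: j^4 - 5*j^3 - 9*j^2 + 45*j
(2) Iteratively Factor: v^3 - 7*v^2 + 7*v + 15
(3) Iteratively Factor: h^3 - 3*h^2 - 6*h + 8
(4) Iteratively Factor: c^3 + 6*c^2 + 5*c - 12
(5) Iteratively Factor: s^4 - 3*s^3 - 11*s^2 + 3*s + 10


(1) = (j - 5)*(j^3 - 9*j) = j*(j - 5)*(j^2 - 9) = j*(j - 5)*(j - 3)*(j + 3)
(2) = (v - 5)*(v^2 - 2*v - 3) = (v - 5)*(v + 1)*(v - 3)
(3) = (h - 1)*(h^2 - 2*h - 8) = (h - 4)*(h - 1)*(h + 2)
(4) = (c + 3)*(c^2 + 3*c - 4) = (c + 3)*(c + 4)*(c - 1)
(5) = (s - 1)*(s^3 - 2*s^2 - 13*s - 10) = (s - 1)*(s + 1)*(s^2 - 3*s - 10) = (s - 1)*(s + 1)*(s + 2)*(s - 5)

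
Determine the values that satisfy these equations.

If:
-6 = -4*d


Then:
d = 3/2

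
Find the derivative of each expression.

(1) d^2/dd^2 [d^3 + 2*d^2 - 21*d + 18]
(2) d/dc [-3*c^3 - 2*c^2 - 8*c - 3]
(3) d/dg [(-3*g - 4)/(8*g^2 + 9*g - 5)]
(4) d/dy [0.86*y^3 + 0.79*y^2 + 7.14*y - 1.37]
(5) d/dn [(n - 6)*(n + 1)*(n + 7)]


(1) = 6*d + 4
(2) = -9*c^2 - 4*c - 8
(3) = (24*g^2 + 64*g + 51)/(64*g^4 + 144*g^3 + g^2 - 90*g + 25)
(4) = 2.58*y^2 + 1.58*y + 7.14
(5) = 3*n^2 + 4*n - 41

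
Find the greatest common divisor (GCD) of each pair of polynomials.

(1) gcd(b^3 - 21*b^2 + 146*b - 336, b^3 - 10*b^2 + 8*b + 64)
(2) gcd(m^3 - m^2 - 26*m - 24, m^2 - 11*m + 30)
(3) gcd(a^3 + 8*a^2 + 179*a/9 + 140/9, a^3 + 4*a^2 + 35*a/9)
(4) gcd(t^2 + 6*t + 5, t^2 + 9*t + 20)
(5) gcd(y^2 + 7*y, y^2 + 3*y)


(1) = b - 8
(2) = gcd((m - 6)*(m + 1)*(m + 4), (m - 6)*(m - 5)) = m - 6
(3) = gcd((a + 5/3)*(a + 7/3)*(a + 4), a*(a + 5/3)*(a + 7/3)) = a^2 + 4*a + 35/9
(4) = t + 5
(5) = gcd(y*(y + 7), y*(y + 3)) = y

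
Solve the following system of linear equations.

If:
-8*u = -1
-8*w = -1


Then:
u = 1/8
w = 1/8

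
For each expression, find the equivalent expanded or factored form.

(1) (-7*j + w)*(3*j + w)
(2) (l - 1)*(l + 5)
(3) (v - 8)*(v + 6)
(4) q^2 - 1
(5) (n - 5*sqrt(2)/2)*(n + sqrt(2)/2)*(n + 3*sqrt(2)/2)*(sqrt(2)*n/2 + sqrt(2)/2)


(1) = -21*j^2 - 4*j*w + w^2
(2) = l^2 + 4*l - 5
(3) = v^2 - 2*v - 48
(4) = (q - 1)*(q + 1)
(5) = sqrt(2)*n^4/2 - n^3/2 + sqrt(2)*n^3/2 - 17*sqrt(2)*n^2/4 - n^2/2 - 17*sqrt(2)*n/4 - 15*n/4 - 15/4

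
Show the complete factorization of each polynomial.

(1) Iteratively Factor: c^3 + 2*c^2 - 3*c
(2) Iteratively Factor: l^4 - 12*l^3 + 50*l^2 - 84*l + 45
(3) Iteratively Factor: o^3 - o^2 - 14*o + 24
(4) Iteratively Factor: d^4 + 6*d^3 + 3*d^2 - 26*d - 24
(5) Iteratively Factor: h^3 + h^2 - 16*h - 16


(1) = (c + 3)*(c^2 - c) = (c - 1)*(c + 3)*(c)
(2) = (l - 3)*(l^3 - 9*l^2 + 23*l - 15) = (l - 3)*(l - 1)*(l^2 - 8*l + 15) = (l - 3)^2*(l - 1)*(l - 5)
(3) = (o - 2)*(o^2 + o - 12) = (o - 3)*(o - 2)*(o + 4)
(4) = (d + 1)*(d^3 + 5*d^2 - 2*d - 24) = (d + 1)*(d + 4)*(d^2 + d - 6) = (d - 2)*(d + 1)*(d + 4)*(d + 3)
(5) = (h - 4)*(h^2 + 5*h + 4) = (h - 4)*(h + 4)*(h + 1)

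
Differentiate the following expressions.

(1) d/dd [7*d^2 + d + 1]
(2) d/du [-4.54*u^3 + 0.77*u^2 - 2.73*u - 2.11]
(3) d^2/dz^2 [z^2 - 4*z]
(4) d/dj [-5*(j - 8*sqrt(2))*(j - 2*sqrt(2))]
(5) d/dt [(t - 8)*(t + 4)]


(1) = 14*d + 1
(2) = -13.62*u^2 + 1.54*u - 2.73
(3) = 2
(4) = -10*j + 50*sqrt(2)
(5) = 2*t - 4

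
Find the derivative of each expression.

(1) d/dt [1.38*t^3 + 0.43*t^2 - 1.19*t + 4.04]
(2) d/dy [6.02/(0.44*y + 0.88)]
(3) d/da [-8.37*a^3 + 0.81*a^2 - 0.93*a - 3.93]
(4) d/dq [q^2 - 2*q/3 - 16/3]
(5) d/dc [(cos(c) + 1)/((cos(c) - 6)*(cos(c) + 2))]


(1) = 4.14*t^2 + 0.86*t - 1.19
(2) = -2.6488/(0.44*y + 0.88)^2
(3) = -25.11*a^2 + 1.62*a - 0.93
(4) = 2*q - 2/3
(5) = (cos(c)^2 + 2*cos(c) + 8)*sin(c)/((cos(c) - 6)^2*(cos(c) + 2)^2)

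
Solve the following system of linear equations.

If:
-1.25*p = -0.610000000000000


Then:
p = 0.49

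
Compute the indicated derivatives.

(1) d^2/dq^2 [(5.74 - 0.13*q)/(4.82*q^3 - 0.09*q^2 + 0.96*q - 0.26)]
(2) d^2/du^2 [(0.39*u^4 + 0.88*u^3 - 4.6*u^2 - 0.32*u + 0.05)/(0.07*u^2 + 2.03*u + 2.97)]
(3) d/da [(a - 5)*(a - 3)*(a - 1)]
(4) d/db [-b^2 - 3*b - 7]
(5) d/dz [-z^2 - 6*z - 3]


(1) = (-18.121272*q^5 + 1600.586076*q^4 - 38.639226*q^3 + 157.68474*q^2 + 40.202844*q + 10.24644)/(111.980168*q^9 - 6.272748*q^8 + 67.026438*q^7 - 20.620689*q^6 + 14.026392*q^5 - 7.473582*q^4 + 1.997016*q^3 - 0.7371*q^2 + 0.194688*q - 0.017576)
(2) = (0.003822*u^6 + 0.332514*u^5 + 10.129392*u^4 + 45.812648*u^3 + 78.85497*u^2 + 47.01615*u - 76.902356)/(0.000343*u^6 + 0.029841*u^5 + 0.909048*u^4 + 10.897649*u^3 + 38.569608*u^2 + 53.719281*u + 26.198073)
(3) = 3*a^2 - 18*a + 23
(4) = -2*b - 3
(5) = -2*z - 6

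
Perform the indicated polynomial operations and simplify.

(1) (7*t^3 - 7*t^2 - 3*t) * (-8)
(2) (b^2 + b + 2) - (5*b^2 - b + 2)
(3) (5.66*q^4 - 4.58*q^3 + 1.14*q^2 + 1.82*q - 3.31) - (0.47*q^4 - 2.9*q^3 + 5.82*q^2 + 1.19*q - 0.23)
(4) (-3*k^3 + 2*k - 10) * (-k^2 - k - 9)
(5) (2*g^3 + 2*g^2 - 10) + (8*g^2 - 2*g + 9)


(1) = -56*t^3 + 56*t^2 + 24*t
(2) = -4*b^2 + 2*b
(3) = 5.19*q^4 - 1.68*q^3 - 4.68*q^2 + 0.63*q - 3.08
(4) = 3*k^5 + 3*k^4 + 25*k^3 + 8*k^2 - 8*k + 90
(5) = 2*g^3 + 10*g^2 - 2*g - 1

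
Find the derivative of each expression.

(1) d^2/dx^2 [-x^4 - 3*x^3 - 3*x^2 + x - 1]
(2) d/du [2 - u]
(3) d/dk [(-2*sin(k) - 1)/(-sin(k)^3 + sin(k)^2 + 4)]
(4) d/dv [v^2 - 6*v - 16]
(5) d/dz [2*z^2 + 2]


(1) = -12*x^2 - 18*x - 6
(2) = -1
(3) = (-sin(k) + sin(3*k) + cos(2*k)/2 - 17/2)*cos(k)/(-sin(k)^3 + sin(k)^2 + 4)^2
(4) = 2*v - 6
(5) = 4*z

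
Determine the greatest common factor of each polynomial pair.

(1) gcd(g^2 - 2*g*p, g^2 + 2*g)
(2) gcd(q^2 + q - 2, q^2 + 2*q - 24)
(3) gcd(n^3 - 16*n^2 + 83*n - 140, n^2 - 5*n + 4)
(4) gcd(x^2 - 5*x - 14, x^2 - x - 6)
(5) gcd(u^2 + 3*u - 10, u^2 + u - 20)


(1) = g
(2) = 1
(3) = n - 4
(4) = x + 2
(5) = gcd((u - 2)*(u + 5), (u - 4)*(u + 5)) = u + 5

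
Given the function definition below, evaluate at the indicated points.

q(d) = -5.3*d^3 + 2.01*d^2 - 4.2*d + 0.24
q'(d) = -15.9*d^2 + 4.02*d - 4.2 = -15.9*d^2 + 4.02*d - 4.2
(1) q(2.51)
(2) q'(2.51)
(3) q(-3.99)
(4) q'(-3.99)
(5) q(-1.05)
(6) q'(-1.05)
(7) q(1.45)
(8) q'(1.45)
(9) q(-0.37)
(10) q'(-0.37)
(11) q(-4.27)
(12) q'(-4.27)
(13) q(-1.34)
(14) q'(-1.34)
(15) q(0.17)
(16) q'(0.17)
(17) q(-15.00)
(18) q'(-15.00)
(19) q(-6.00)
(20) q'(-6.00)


(1) = -81.45
(2) = -94.28
(3) = 385.66
(4) = -273.37
(5) = 13.00
(6) = -25.95
(7) = -17.78
(8) = -31.80
(9) = 2.34
(10) = -7.86
(11) = 467.45
(12) = -311.27
(13) = 22.23
(14) = -38.14
(15) = -0.44
(16) = -3.98
(17) = 18402.99
(18) = -3642.00
(19) = 1242.60
(20) = -600.72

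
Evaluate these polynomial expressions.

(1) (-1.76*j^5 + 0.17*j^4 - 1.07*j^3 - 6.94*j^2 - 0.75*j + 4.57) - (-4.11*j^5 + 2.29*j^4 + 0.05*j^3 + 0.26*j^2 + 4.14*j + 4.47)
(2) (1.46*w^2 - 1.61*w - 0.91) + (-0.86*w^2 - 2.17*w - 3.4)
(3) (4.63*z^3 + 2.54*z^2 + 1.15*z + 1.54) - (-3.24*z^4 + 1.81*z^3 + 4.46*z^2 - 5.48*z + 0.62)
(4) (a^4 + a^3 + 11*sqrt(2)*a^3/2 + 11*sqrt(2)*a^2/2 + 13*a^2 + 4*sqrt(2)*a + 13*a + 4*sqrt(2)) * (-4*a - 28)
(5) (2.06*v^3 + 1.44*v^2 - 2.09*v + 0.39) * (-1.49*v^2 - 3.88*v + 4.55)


(1) = 2.35*j^5 - 2.12*j^4 - 1.12*j^3 - 7.2*j^2 - 4.89*j + 0.1
(2) = 0.6*w^2 - 3.78*w - 4.31
(3) = 3.24*z^4 + 2.82*z^3 - 1.92*z^2 + 6.63*z + 0.92
(4) = -4*a^5 - 32*a^4 - 22*sqrt(2)*a^4 - 176*sqrt(2)*a^3 - 80*a^3 - 416*a^2 - 170*sqrt(2)*a^2 - 364*a - 128*sqrt(2)*a - 112*sqrt(2)
(5) = -3.0694*v^5 - 10.1384*v^4 + 6.8999*v^3 + 14.0801*v^2 - 11.0227*v + 1.7745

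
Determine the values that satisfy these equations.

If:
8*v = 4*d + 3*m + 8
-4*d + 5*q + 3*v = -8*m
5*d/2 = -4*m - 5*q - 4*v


Then:
d = 58*v/71 - 64/71
m = 112*v/71 - 104/71
q = 576/355 - 877*v/355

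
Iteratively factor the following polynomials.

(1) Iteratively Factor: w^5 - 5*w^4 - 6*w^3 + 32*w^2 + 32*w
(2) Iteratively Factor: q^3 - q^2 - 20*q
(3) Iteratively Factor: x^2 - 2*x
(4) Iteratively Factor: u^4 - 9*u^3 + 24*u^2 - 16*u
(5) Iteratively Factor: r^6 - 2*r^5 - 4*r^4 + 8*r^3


(1) = (w + 1)*(w^4 - 6*w^3 + 32*w) = (w - 4)*(w + 1)*(w^3 - 2*w^2 - 8*w) = (w - 4)*(w + 1)*(w + 2)*(w^2 - 4*w) = (w - 4)^2*(w + 1)*(w + 2)*(w)
(2) = (q + 4)*(q^2 - 5*q) = q*(q + 4)*(q - 5)
(3) = (x - 2)*(x)
(4) = (u - 4)*(u^3 - 5*u^2 + 4*u) = u*(u - 4)*(u^2 - 5*u + 4) = u*(u - 4)^2*(u - 1)
(5) = (r)*(r^5 - 2*r^4 - 4*r^3 + 8*r^2) = r*(r - 2)*(r^4 - 4*r^2) = r^2*(r - 2)*(r^3 - 4*r) = r^2*(r - 2)*(r + 2)*(r^2 - 2*r) = r^3*(r - 2)*(r + 2)*(r - 2)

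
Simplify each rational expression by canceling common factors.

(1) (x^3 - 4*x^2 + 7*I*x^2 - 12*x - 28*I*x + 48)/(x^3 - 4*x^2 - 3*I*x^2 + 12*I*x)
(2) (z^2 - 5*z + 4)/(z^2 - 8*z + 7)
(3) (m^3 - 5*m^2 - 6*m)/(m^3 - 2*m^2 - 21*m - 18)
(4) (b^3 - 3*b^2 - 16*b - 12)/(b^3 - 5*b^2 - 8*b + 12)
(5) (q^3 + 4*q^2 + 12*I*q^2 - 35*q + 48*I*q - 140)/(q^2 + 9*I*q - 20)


(1) = (x^2 + 7*I*x - 12)/(x^2 - 3*I*x)
(2) = (z - 4)/(z - 7)
(3) = m/(m + 3)
(4) = (b + 1)/(b - 1)
(5) = (q^2 + q*(4 + 7*I) + 28*I)/(q + 4*I)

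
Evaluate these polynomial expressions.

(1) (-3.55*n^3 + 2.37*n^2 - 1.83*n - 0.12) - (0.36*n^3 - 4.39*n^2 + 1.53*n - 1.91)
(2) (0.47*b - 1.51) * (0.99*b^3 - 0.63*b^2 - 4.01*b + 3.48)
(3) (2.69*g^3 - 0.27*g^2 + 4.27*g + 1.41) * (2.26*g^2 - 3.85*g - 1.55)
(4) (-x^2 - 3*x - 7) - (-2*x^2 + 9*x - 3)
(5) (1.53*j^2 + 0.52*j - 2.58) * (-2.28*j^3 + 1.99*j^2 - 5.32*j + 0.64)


(1) = -3.91*n^3 + 6.76*n^2 - 3.36*n + 1.79
(2) = 0.4653*b^4 - 1.791*b^3 - 0.9334*b^2 + 7.6907*b - 5.2548
(3) = 6.0794*g^5 - 10.9667*g^4 + 6.5202*g^3 - 12.8344*g^2 - 12.047*g - 2.1855
(4) = x^2 - 12*x - 4
(5) = -3.4884*j^5 + 1.8591*j^4 - 1.2224*j^3 - 6.9214*j^2 + 14.0584*j - 1.6512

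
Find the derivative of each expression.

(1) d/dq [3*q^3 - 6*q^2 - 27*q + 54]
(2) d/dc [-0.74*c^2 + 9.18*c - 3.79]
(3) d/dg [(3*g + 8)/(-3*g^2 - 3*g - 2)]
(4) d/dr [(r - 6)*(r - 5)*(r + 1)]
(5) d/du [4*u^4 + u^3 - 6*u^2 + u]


(1) = 9*q^2 - 12*q - 27
(2) = 9.18 - 1.48*c
(3) = 3*(3*g^2 + 16*g + 6)/(9*g^4 + 18*g^3 + 21*g^2 + 12*g + 4)
(4) = 3*r^2 - 20*r + 19
(5) = 16*u^3 + 3*u^2 - 12*u + 1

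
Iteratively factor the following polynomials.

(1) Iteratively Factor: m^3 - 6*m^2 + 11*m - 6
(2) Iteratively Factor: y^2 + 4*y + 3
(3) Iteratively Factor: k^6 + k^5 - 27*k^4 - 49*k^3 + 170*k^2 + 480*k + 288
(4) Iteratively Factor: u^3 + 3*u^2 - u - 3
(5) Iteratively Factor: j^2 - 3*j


(1) = (m - 1)*(m^2 - 5*m + 6) = (m - 3)*(m - 1)*(m - 2)
(2) = (y + 3)*(y + 1)
(3) = (k + 3)*(k^5 - 2*k^4 - 21*k^3 + 14*k^2 + 128*k + 96) = (k + 3)^2*(k^4 - 5*k^3 - 6*k^2 + 32*k + 32) = (k - 4)*(k + 3)^2*(k^3 - k^2 - 10*k - 8) = (k - 4)*(k + 2)*(k + 3)^2*(k^2 - 3*k - 4) = (k - 4)^2*(k + 2)*(k + 3)^2*(k + 1)
(4) = (u - 1)*(u^2 + 4*u + 3) = (u - 1)*(u + 3)*(u + 1)
(5) = (j - 3)*(j)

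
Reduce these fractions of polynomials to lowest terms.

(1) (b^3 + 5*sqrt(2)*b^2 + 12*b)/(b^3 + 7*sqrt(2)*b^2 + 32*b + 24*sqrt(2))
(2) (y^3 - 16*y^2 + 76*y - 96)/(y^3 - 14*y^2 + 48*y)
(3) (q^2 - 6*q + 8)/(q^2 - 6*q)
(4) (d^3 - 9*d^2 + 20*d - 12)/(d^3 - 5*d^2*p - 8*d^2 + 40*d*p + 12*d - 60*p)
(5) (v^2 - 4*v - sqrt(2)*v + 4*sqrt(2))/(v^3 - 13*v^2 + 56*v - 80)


(1) = b/(b + 2*sqrt(2))
(2) = (y - 2)/y
(3) = (q^2 - 6*q + 8)/(q^2 - 6*q)
(4) = (1 - d)/(-d + 5*p)
(5) = (v - sqrt(2))/(v^2 - 9*v + 20)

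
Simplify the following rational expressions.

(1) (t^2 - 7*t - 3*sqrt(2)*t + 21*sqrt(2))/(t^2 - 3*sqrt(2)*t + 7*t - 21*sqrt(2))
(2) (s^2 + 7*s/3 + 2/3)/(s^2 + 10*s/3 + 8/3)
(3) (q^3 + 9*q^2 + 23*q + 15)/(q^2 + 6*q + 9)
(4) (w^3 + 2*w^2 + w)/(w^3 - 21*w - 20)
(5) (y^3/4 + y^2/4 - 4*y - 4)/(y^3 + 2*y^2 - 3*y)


(1) = (t - 7)/(t + 7)
(2) = (3*s + 1)/(3*s + 4)
(3) = (q^2 + 6*q + 5)/(q + 3)
(4) = (w^2 + w)/(w^2 - w - 20)
(5) = (y^3 + y^2 - 16*y - 16)/(4*y^3 + 8*y^2 - 12*y)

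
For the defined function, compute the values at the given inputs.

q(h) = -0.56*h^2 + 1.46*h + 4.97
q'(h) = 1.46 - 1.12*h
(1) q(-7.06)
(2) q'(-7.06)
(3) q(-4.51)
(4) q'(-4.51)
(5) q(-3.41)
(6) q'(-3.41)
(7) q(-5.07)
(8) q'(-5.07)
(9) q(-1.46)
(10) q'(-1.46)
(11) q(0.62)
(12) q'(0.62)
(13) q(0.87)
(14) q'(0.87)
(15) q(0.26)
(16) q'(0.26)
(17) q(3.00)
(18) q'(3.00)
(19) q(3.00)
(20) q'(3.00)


(1) = -33.25
(2) = 9.37
(3) = -13.01
(4) = 6.51
(5) = -6.52
(6) = 5.28
(7) = -16.83
(8) = 7.14
(9) = 1.64
(10) = 3.10
(11) = 5.66
(12) = 0.77
(13) = 5.82
(14) = 0.49
(15) = 5.31
(16) = 1.17
(17) = 4.31
(18) = -1.90
(19) = 4.31
(20) = -1.90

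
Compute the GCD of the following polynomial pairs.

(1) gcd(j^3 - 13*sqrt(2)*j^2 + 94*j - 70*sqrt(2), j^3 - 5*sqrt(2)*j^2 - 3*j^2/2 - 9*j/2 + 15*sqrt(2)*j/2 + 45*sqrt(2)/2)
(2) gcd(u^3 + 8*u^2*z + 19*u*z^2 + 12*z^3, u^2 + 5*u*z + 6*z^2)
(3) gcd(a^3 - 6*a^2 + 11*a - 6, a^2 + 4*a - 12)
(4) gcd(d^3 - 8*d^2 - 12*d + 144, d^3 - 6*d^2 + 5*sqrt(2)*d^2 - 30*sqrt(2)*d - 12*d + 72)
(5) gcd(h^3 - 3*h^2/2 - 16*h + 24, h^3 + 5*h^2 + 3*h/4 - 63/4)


(1) = j - 5*sqrt(2)
(2) = u + 3*z
(3) = a - 2
(4) = d - 6
(5) = gcd((h - 4)*(h - 3/2)*(h + 4), (h - 3/2)*(h + 3)*(h + 7/2)) = h - 3/2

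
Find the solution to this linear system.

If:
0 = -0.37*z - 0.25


Then:
z = -0.68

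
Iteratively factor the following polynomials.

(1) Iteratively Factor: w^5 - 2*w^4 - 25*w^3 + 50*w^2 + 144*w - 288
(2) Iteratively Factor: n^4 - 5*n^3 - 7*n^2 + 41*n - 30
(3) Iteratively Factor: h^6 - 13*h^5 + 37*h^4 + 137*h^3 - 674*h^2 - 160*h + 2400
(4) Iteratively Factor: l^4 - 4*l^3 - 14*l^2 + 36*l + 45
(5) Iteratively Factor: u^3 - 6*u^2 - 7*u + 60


(1) = (w - 3)*(w^4 + w^3 - 22*w^2 - 16*w + 96) = (w - 3)*(w - 2)*(w^3 + 3*w^2 - 16*w - 48) = (w - 4)*(w - 3)*(w - 2)*(w^2 + 7*w + 12) = (w - 4)*(w - 3)*(w - 2)*(w + 4)*(w + 3)
(2) = (n - 5)*(n^3 - 7*n + 6) = (n - 5)*(n - 2)*(n^2 + 2*n - 3) = (n - 5)*(n - 2)*(n + 3)*(n - 1)
(3) = (h - 5)*(h^5 - 8*h^4 - 3*h^3 + 122*h^2 - 64*h - 480) = (h - 5)*(h + 2)*(h^4 - 10*h^3 + 17*h^2 + 88*h - 240) = (h - 5)*(h - 4)*(h + 2)*(h^3 - 6*h^2 - 7*h + 60) = (h - 5)*(h - 4)*(h + 2)*(h + 3)*(h^2 - 9*h + 20) = (h - 5)*(h - 4)^2*(h + 2)*(h + 3)*(h - 5)
(4) = (l - 5)*(l^3 + l^2 - 9*l - 9) = (l - 5)*(l - 3)*(l^2 + 4*l + 3) = (l - 5)*(l - 3)*(l + 1)*(l + 3)
(5) = (u + 3)*(u^2 - 9*u + 20) = (u - 4)*(u + 3)*(u - 5)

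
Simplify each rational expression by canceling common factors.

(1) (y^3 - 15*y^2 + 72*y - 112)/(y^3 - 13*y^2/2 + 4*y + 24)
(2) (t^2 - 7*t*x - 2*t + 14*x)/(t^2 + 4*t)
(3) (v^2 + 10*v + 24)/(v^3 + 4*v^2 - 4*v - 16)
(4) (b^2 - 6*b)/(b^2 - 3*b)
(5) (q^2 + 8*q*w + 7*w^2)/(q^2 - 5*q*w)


(1) = (2*y - 14)/(2*y + 3)
(2) = (t^2 - 7*t*x - 2*t + 14*x)/(t^2 + 4*t)
(3) = (v + 6)/(v^2 - 4)
(4) = (b - 6)/(b - 3)
(5) = (q^2 + 8*q*w + 7*w^2)/(q^2 - 5*q*w)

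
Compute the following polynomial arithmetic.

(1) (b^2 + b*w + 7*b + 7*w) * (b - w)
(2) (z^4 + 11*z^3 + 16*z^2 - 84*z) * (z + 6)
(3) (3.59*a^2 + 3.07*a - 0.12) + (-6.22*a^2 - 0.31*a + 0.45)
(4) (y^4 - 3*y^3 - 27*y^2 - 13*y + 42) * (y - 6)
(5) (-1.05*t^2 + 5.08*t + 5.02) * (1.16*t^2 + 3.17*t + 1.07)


(1) = b^3 + 7*b^2 - b*w^2 - 7*w^2
(2) = z^5 + 17*z^4 + 82*z^3 + 12*z^2 - 504*z
(3) = -2.63*a^2 + 2.76*a + 0.33
(4) = y^5 - 9*y^4 - 9*y^3 + 149*y^2 + 120*y - 252
(5) = -1.218*t^4 + 2.5643*t^3 + 20.8033*t^2 + 21.349*t + 5.3714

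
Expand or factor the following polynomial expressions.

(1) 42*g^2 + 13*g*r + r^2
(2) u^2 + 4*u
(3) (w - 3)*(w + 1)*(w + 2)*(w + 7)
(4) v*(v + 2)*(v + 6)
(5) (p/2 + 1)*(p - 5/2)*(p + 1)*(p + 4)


(1) = (6*g + r)*(7*g + r)
(2) = u*(u + 4)
(3) = w^4 + 7*w^3 - 7*w^2 - 55*w - 42
(4) = v^3 + 8*v^2 + 12*v
(5) = p^4/2 + 9*p^3/4 - 7*p^2/4 - 27*p/2 - 10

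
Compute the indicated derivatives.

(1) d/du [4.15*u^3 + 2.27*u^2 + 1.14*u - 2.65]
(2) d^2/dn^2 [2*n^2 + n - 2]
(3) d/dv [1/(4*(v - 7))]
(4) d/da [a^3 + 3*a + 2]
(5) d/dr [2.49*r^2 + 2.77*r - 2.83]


(1) = 12.45*u^2 + 4.54*u + 1.14
(2) = 4
(3) = -1/(4*(v - 7)^2)
(4) = 3*a^2 + 3
(5) = 4.98*r + 2.77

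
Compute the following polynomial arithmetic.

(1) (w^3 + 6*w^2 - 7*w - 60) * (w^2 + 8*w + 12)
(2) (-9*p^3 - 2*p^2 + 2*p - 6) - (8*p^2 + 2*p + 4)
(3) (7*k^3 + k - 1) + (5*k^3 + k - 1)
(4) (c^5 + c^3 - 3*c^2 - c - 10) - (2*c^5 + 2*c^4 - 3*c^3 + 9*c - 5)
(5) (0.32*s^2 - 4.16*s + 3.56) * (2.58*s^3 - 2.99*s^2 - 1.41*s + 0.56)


(1) = w^5 + 14*w^4 + 53*w^3 - 44*w^2 - 564*w - 720
(2) = -9*p^3 - 10*p^2 - 10
(3) = 12*k^3 + 2*k - 2
(4) = -c^5 - 2*c^4 + 4*c^3 - 3*c^2 - 10*c - 5
(5) = 0.8256*s^5 - 11.6896*s^4 + 21.172*s^3 - 4.5996*s^2 - 7.3492*s + 1.9936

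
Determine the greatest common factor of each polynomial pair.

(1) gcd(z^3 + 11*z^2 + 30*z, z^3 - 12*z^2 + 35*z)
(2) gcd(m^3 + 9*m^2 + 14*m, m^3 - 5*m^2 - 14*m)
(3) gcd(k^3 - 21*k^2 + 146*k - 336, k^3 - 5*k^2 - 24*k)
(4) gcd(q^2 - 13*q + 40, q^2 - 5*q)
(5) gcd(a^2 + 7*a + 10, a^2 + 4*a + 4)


(1) = gcd(z*(z + 5)*(z + 6), z*(z - 7)*(z - 5)) = z
(2) = m^2 + 2*m
(3) = gcd((k - 8)*(k - 7)*(k - 6), k*(k - 8)*(k + 3)) = k - 8
(4) = q - 5
(5) = a + 2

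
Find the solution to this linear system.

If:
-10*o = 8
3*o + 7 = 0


Then:
No Solution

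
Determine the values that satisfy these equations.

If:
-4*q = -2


Then:
q = 1/2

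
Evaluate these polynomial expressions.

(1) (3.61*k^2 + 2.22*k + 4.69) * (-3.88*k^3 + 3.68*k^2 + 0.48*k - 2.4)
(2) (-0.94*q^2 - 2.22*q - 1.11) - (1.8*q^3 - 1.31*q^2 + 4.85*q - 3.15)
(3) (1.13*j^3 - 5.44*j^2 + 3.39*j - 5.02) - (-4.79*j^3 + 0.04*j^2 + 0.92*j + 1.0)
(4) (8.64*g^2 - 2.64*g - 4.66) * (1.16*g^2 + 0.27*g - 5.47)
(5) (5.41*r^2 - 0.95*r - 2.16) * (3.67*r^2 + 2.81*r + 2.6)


(1) = -14.0068*k^5 + 4.6712*k^4 - 8.2948*k^3 + 9.6608*k^2 - 3.0768*k - 11.256
(2) = -1.8*q^3 + 0.37*q^2 - 7.07*q + 2.04
(3) = 5.92*j^3 - 5.48*j^2 + 2.47*j - 6.02
(4) = 10.0224*g^4 - 0.7296*g^3 - 53.3792*g^2 + 13.1826*g + 25.4902
(5) = 19.8547*r^4 + 11.7156*r^3 + 3.4693*r^2 - 8.5396*r - 5.616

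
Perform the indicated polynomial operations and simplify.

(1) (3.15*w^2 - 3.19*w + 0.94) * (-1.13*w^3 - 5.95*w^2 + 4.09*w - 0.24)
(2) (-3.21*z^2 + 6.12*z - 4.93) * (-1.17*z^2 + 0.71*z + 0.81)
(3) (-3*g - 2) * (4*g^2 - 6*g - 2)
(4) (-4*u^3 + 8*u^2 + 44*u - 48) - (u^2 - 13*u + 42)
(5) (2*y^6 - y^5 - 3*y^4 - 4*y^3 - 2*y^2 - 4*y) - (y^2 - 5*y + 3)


(1) = -3.5595*w^5 - 15.1378*w^4 + 30.8018*w^3 - 19.3961*w^2 + 4.6102*w - 0.2256
(2) = 3.7557*z^4 - 9.4395*z^3 + 7.5132*z^2 + 1.4569*z - 3.9933
(3) = -12*g^3 + 10*g^2 + 18*g + 4
(4) = -4*u^3 + 7*u^2 + 57*u - 90
(5) = 2*y^6 - y^5 - 3*y^4 - 4*y^3 - 3*y^2 + y - 3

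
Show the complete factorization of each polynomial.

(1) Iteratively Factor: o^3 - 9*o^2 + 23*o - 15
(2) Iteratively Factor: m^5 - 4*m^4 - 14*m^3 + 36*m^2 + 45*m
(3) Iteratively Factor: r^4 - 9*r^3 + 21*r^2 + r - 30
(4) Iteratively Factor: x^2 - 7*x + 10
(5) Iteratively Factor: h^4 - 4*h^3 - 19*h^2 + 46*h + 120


(1) = (o - 5)*(o^2 - 4*o + 3) = (o - 5)*(o - 3)*(o - 1)
(2) = (m - 3)*(m^4 - m^3 - 17*m^2 - 15*m) = (m - 3)*(m + 3)*(m^3 - 4*m^2 - 5*m) = (m - 5)*(m - 3)*(m + 3)*(m^2 + m) = m*(m - 5)*(m - 3)*(m + 3)*(m + 1)
(3) = (r - 3)*(r^3 - 6*r^2 + 3*r + 10) = (r - 3)*(r - 2)*(r^2 - 4*r - 5) = (r - 5)*(r - 3)*(r - 2)*(r + 1)
(4) = (x - 2)*(x - 5)
(5) = (h + 3)*(h^3 - 7*h^2 + 2*h + 40) = (h - 4)*(h + 3)*(h^2 - 3*h - 10) = (h - 4)*(h + 2)*(h + 3)*(h - 5)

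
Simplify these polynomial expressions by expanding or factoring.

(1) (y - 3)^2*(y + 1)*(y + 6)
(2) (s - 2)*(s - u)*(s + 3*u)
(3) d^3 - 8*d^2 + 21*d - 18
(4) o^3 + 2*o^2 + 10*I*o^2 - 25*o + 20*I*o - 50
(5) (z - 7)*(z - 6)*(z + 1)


(1) = y^4 + y^3 - 27*y^2 + 27*y + 54
(2) = s^3 + 2*s^2*u - 2*s^2 - 3*s*u^2 - 4*s*u + 6*u^2
(3) = (d - 3)^2*(d - 2)
(4) = (o + 2)*(o + 5*I)^2
(5) = z^3 - 12*z^2 + 29*z + 42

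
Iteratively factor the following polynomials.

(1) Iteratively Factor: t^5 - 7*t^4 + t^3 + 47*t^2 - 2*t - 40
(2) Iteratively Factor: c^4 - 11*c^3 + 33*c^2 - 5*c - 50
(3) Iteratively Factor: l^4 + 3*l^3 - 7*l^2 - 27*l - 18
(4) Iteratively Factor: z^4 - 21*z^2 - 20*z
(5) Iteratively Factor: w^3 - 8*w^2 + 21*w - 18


(1) = (t - 5)*(t^4 - 2*t^3 - 9*t^2 + 2*t + 8) = (t - 5)*(t - 1)*(t^3 - t^2 - 10*t - 8) = (t - 5)*(t - 1)*(t + 2)*(t^2 - 3*t - 4) = (t - 5)*(t - 4)*(t - 1)*(t + 2)*(t + 1)
(2) = (c - 5)*(c^3 - 6*c^2 + 3*c + 10) = (c - 5)*(c + 1)*(c^2 - 7*c + 10) = (c - 5)^2*(c + 1)*(c - 2)
(3) = (l + 2)*(l^3 + l^2 - 9*l - 9) = (l + 1)*(l + 2)*(l^2 - 9) = (l - 3)*(l + 1)*(l + 2)*(l + 3)
(4) = (z - 5)*(z^3 + 5*z^2 + 4*z) = (z - 5)*(z + 1)*(z^2 + 4*z) = z*(z - 5)*(z + 1)*(z + 4)
(5) = (w - 3)*(w^2 - 5*w + 6) = (w - 3)^2*(w - 2)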